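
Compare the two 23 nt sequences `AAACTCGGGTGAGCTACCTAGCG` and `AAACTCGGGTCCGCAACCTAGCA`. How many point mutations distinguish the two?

4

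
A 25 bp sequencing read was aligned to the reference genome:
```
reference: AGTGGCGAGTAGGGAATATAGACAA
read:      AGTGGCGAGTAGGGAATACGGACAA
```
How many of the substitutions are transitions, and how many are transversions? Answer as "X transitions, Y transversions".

2 transitions, 0 transversions

Transitions (purine↔purine or pyrimidine↔pyrimidine): 19 T→C, 20 A→G.
Transversions (purine↔pyrimidine): none.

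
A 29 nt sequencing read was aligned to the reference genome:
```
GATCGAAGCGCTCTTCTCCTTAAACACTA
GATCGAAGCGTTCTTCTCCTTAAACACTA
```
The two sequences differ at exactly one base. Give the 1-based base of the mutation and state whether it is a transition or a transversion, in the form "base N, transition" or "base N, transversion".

base 11, transition

Base 11 changes C→T. C is a pyrimidine and T is a pyrimidine, so this is a transition.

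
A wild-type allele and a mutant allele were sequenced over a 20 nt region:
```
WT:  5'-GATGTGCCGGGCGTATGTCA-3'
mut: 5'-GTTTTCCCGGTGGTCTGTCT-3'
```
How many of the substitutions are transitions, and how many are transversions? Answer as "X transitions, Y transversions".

Mismatches (1-based):
position 2: A→T (purine→pyrimidine, transversion)
position 4: G→T (purine→pyrimidine, transversion)
position 6: G→C (purine→pyrimidine, transversion)
position 11: G→T (purine→pyrimidine, transversion)
position 12: C→G (pyrimidine→purine, transversion)
position 15: A→C (purine→pyrimidine, transversion)
position 20: A→T (purine→pyrimidine, transversion)

0 transitions, 7 transversions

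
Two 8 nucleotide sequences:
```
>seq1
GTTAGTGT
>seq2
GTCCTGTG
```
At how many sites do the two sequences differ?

The sequences differ at sites 3, 4, 5, 6, 7, 8 (1-based) — 6 in total.

6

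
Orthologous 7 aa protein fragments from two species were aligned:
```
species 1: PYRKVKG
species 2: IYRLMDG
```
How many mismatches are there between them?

4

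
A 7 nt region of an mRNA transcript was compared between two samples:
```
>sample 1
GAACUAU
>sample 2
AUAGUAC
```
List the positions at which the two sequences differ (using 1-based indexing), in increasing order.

1, 2, 4, 7

Differences at position 1 (G→A), position 2 (A→U), position 4 (C→G), position 7 (U→C).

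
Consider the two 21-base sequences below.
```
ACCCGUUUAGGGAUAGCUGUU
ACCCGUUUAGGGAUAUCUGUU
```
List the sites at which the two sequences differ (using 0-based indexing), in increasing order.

Scanning 0-based: 15: G/U.

15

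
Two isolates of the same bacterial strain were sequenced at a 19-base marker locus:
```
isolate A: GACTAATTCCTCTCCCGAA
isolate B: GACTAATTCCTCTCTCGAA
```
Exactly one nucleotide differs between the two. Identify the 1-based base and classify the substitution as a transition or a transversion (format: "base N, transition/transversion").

base 15, transition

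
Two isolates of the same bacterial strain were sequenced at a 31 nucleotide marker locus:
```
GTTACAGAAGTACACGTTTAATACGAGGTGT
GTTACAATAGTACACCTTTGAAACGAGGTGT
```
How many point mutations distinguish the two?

Mismatches (1-based): base 7: G→A; base 8: A→T; base 16: G→C; base 20: A→G; base 22: T→A.

5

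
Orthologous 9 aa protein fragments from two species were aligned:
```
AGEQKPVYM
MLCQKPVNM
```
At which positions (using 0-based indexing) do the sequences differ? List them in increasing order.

Scanning 0-based: 0: A/M; 1: G/L; 2: E/C; 7: Y/N.

0, 1, 2, 7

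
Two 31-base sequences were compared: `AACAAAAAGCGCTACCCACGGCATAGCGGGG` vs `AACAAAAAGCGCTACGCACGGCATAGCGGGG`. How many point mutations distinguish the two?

Mismatches (1-based): position 16: C→G.

1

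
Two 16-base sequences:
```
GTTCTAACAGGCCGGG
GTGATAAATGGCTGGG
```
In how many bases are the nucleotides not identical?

5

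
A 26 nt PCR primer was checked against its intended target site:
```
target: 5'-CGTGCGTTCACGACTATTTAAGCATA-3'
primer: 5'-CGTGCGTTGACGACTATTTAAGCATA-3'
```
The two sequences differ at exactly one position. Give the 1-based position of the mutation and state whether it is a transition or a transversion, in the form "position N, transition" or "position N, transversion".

position 9, transversion

Position 9 changes C→G. C is a pyrimidine and G is a purine, so this is a transversion.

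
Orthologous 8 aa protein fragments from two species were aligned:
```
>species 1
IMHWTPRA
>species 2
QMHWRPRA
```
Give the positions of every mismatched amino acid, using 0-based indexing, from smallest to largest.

Scanning 0-based: 0: I/Q; 4: T/R.

0, 4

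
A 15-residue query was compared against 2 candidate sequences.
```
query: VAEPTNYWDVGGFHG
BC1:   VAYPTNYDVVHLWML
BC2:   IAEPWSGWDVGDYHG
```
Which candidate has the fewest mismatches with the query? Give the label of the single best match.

BC2

BC1 differs at 8 residues; BC2 differs at 6 residues. The closest is BC2.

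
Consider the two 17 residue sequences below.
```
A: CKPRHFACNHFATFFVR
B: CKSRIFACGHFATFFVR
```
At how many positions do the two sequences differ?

3

Comparing position by position, 3 positions differ: 3 (P/S), 5 (H/I), 9 (N/G).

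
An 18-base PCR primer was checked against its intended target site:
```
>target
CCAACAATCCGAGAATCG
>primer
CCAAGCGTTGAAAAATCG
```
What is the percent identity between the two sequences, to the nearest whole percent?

Mismatches at positions 5, 6, 7, 9, 10, 11, 13 (1-based): 7 of 18.
Identical positions: 11/18 = 61.11% → 61%.

61%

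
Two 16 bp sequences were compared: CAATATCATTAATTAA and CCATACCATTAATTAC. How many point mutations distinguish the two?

Comparing position by position, 3 bases differ: 2 (A/C), 6 (T/C), 16 (A/C).

3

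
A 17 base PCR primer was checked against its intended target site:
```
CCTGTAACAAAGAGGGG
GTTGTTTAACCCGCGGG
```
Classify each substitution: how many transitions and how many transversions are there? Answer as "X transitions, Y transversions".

2 transitions, 8 transversions

Transitions (purine↔purine or pyrimidine↔pyrimidine): 2 C→T, 13 A→G.
Transversions (purine↔pyrimidine): 1 C→G, 6 A→T, 7 A→T, 8 C→A, 10 A→C, 11 A→C, 12 G→C, 14 G→C.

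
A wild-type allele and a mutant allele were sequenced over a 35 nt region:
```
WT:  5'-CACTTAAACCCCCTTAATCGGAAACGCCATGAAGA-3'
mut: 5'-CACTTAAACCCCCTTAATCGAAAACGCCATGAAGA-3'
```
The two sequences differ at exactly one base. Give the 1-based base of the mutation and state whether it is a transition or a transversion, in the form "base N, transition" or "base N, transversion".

base 21, transition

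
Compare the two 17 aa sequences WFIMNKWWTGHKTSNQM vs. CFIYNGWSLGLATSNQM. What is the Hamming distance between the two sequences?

7

Mismatches (1-based): residue 1: W→C; residue 4: M→Y; residue 6: K→G; residue 8: W→S; residue 9: T→L; residue 11: H→L; residue 12: K→A.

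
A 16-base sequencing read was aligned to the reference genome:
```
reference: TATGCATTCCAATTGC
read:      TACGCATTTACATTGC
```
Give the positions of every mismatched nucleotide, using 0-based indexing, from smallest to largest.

Differences at position 2 (T→C), position 8 (C→T), position 9 (C→A), position 10 (A→C).

2, 8, 9, 10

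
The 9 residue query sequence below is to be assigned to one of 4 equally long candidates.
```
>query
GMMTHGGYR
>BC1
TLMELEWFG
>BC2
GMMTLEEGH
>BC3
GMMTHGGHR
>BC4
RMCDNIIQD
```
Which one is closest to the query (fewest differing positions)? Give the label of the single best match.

BC3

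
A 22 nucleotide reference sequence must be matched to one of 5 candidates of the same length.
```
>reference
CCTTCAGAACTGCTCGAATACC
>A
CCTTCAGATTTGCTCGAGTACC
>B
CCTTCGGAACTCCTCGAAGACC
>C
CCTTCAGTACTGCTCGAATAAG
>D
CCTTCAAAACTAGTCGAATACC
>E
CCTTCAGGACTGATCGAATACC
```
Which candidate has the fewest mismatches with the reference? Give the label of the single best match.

E

A differs at 3 sites; B differs at 3 sites; C differs at 3 sites; D differs at 3 sites; E differs at 2 sites. The closest is E.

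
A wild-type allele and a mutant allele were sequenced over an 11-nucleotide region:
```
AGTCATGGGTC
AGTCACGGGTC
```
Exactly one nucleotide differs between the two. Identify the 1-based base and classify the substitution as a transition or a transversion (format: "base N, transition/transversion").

base 6, transition

Base 6 changes T→C. T is a pyrimidine and C is a pyrimidine, so this is a transition.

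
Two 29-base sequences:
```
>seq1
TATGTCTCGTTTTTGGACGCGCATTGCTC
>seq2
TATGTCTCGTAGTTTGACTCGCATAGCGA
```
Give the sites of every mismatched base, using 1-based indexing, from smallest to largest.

Scanning 1-based: 11: T/A; 12: T/G; 15: G/T; 19: G/T; 25: T/A; 28: T/G; 29: C/A.

11, 12, 15, 19, 25, 28, 29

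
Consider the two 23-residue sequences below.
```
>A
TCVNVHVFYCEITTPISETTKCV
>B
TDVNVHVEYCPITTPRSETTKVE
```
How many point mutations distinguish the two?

Mismatches (1-based): residue 2: C→D; residue 8: F→E; residue 11: E→P; residue 16: I→R; residue 22: C→V; residue 23: V→E.

6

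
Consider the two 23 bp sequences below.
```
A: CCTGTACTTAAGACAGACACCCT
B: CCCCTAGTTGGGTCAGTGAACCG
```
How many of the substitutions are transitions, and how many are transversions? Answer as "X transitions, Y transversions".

3 transitions, 7 transversions

Transitions (purine↔purine or pyrimidine↔pyrimidine): 3 T→C, 10 A→G, 11 A→G.
Transversions (purine↔pyrimidine): 4 G→C, 7 C→G, 13 A→T, 17 A→T, 18 C→G, 20 C→A, 23 T→G.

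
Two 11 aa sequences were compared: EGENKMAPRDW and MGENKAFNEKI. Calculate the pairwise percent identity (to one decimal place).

Mismatches at positions 1, 6, 7, 8, 9, 10, 11 (1-based): 7 of 11.
Identical positions: 4/11 = 36.36% → 36.4%.

36.4%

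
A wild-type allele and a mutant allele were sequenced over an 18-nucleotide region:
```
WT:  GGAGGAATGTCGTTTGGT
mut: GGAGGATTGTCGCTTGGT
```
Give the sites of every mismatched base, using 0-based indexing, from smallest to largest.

Differences at site 6 (A→T), site 12 (T→C).

6, 12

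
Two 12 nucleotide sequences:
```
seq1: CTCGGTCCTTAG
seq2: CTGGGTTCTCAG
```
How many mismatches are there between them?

Comparing position by position, 3 bases differ: 3 (C/G), 7 (C/T), 10 (T/C).

3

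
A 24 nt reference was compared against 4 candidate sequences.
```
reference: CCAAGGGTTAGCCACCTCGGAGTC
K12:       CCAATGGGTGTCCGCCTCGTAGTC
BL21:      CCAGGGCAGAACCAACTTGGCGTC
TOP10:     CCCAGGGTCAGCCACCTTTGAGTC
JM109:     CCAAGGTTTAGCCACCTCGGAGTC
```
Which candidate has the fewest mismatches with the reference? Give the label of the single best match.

JM109

Hamming distances to reference — K12: 6; BL21: 8; TOP10: 4; JM109: 1.
Smallest is JM109 with 1 mismatch.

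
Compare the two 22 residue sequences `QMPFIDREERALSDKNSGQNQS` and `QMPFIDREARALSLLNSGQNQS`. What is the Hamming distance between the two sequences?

Mismatches (1-based): residue 9: E→A; residue 14: D→L; residue 15: K→L.

3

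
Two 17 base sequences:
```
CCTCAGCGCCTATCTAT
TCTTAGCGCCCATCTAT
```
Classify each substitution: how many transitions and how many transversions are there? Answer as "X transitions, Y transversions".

3 transitions, 0 transversions

Transitions (purine↔purine or pyrimidine↔pyrimidine): 1 C→T, 4 C→T, 11 T→C.
Transversions (purine↔pyrimidine): none.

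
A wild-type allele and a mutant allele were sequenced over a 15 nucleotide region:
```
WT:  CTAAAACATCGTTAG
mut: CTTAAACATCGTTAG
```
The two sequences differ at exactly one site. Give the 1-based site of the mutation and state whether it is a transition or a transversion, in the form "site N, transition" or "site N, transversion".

site 3, transversion

The sequences differ only at site 3: A→T (purine→pyrimidine), a transversion.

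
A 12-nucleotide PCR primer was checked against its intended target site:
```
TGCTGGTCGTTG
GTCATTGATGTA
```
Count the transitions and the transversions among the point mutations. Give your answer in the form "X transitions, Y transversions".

Transitions (purine↔purine or pyrimidine↔pyrimidine): 12 G→A.
Transversions (purine↔pyrimidine): 1 T→G, 2 G→T, 4 T→A, 5 G→T, 6 G→T, 7 T→G, 8 C→A, 9 G→T, 10 T→G.

1 transition, 9 transversions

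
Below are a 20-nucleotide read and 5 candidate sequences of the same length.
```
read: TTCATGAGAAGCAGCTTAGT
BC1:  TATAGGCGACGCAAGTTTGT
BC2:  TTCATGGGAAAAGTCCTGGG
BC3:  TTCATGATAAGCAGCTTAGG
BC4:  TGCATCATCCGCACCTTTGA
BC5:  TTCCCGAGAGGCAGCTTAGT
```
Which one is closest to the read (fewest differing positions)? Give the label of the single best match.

BC3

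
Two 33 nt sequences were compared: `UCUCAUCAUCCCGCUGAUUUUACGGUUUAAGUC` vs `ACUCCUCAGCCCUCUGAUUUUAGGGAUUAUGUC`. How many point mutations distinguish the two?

7

Mismatches (1-based): position 1: U→A; position 5: A→C; position 9: U→G; position 13: G→U; position 23: C→G; position 26: U→A; position 30: A→U.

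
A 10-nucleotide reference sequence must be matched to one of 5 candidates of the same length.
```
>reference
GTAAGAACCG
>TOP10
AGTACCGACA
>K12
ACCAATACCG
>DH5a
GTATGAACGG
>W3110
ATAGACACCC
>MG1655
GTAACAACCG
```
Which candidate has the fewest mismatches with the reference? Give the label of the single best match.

MG1655

Hamming distances to reference — TOP10: 8; K12: 5; DH5a: 2; W3110: 5; MG1655: 1.
Smallest is MG1655 with 1 mismatch.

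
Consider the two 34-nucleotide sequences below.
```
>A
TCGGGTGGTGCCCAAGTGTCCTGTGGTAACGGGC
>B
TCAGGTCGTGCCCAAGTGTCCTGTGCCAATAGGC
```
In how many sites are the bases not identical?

6

Comparing position by position, 6 sites differ: 3 (G/A), 7 (G/C), 26 (G/C), 27 (T/C), 30 (C/T), 31 (G/A).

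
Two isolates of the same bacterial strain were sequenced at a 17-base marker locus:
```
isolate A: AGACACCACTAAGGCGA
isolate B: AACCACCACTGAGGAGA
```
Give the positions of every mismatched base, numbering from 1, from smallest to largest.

2, 3, 11, 15

Scanning 1-based: 2: G/A; 3: A/C; 11: A/G; 15: C/A.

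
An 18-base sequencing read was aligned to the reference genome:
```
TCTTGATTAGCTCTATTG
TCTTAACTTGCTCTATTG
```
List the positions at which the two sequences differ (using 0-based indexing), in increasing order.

Differences at position 4 (G→A), position 6 (T→C), position 8 (A→T).

4, 6, 8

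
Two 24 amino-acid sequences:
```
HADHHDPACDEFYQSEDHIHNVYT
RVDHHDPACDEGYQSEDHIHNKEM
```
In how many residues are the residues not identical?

Comparing position by position, 6 residues differ: 1 (H/R), 2 (A/V), 12 (F/G), 22 (V/K), 23 (Y/E), 24 (T/M).

6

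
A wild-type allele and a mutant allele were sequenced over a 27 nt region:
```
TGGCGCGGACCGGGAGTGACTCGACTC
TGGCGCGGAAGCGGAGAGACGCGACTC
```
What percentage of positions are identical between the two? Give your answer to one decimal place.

5 positions differ (10, 11, 12, 17, 21), so 22 of 27 match: 22/27 = 81.48%.

81.5%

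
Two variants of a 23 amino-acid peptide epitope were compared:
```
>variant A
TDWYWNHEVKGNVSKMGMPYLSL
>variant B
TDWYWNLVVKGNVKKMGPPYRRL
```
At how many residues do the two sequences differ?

The sequences differ at residues 7, 8, 14, 18, 21, 22 (1-based) — 6 in total.

6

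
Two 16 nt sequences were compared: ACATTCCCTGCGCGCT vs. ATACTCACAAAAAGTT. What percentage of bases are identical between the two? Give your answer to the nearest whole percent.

44%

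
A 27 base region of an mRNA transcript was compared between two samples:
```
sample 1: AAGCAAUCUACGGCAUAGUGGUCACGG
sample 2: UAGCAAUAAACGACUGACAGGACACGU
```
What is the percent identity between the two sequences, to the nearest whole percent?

63%

10 positions differ (1, 8, 9, 13, 15, 16, 18, 19, 22, 27), so 17 of 27 match: 17/27 = 62.96%.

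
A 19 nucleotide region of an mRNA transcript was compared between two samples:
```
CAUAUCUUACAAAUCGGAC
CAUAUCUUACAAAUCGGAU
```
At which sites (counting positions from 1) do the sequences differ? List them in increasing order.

Differences at site 19 (C→U).

19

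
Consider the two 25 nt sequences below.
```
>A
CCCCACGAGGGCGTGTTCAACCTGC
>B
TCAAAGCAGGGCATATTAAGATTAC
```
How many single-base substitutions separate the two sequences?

The sequences differ at bases 1, 3, 4, 6, 7, 13, 15, 18, 20, 21, 22, 24 (1-based) — 12 in total.

12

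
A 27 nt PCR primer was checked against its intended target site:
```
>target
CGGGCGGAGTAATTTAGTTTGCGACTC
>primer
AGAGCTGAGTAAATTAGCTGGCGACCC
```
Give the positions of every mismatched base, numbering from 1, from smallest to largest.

Differences at position 1 (C→A), position 3 (G→A), position 6 (G→T), position 13 (T→A), position 18 (T→C), position 20 (T→G), position 26 (T→C).

1, 3, 6, 13, 18, 20, 26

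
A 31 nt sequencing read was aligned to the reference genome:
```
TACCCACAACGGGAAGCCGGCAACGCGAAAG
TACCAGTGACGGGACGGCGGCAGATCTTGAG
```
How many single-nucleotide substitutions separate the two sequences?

Comparing position by position, 12 bases differ: 5 (C/A), 6 (A/G), 7 (C/T), 8 (A/G), 15 (A/C), 17 (C/G), 23 (A/G), 24 (C/A), 25 (G/T), 27 (G/T), 28 (A/T), 29 (A/G).

12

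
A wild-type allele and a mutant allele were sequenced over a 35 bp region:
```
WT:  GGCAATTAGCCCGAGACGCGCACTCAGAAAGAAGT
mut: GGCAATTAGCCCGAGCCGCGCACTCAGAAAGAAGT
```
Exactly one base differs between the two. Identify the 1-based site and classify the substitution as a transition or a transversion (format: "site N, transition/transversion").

The sequences differ only at site 16: A→C (purine→pyrimidine), a transversion.

site 16, transversion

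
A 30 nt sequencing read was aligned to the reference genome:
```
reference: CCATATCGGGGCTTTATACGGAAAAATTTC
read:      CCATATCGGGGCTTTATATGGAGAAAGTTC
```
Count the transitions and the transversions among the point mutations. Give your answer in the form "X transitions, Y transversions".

2 transitions, 1 transversion

Transitions (purine↔purine or pyrimidine↔pyrimidine): 19 C→T, 23 A→G.
Transversions (purine↔pyrimidine): 27 T→G.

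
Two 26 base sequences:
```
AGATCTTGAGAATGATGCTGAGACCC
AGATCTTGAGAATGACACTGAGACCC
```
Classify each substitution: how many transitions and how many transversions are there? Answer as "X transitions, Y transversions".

Transitions (purine↔purine or pyrimidine↔pyrimidine): 16 T→C, 17 G→A.
Transversions (purine↔pyrimidine): none.

2 transitions, 0 transversions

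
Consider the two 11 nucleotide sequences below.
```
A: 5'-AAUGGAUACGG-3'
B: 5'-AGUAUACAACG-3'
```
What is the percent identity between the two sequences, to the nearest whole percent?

45%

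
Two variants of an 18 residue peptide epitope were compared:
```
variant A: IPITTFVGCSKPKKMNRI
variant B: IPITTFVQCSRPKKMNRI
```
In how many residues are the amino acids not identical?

The sequences differ at residues 8, 11 (1-based) — 2 in total.

2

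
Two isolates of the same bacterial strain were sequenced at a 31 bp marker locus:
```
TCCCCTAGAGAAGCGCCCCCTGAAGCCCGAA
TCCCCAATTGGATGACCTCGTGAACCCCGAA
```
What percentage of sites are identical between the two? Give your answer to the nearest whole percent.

Mismatches at positions 6, 8, 9, 11, 13, 14, 15, 18, 20, 25 (1-based): 10 of 31.
Identical positions: 21/31 = 67.74% → 68%.

68%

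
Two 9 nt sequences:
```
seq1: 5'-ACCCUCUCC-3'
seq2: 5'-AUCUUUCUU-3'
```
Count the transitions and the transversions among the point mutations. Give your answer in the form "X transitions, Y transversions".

Mismatches (1-based):
base 2: C→U (pyrimidine→pyrimidine, transition)
base 4: C→U (pyrimidine→pyrimidine, transition)
base 6: C→U (pyrimidine→pyrimidine, transition)
base 7: U→C (pyrimidine→pyrimidine, transition)
base 8: C→U (pyrimidine→pyrimidine, transition)
base 9: C→U (pyrimidine→pyrimidine, transition)

6 transitions, 0 transversions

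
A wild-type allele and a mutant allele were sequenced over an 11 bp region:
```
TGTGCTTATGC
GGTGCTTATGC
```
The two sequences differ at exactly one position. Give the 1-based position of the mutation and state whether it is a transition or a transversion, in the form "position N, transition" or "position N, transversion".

The sequences differ only at position 1: T→G (pyrimidine→purine), a transversion.

position 1, transversion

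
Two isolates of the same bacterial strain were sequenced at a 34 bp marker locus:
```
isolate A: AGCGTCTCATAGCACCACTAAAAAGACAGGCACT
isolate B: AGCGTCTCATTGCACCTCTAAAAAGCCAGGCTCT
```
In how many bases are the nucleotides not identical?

Mismatches (1-based): base 11: A→T; base 17: A→T; base 26: A→C; base 32: A→T.

4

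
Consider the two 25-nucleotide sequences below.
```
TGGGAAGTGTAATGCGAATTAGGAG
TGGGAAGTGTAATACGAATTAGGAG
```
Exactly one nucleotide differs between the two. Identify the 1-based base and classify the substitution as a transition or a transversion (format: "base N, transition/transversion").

base 14, transition

Base 14 changes G→A. G is a purine and A is a purine, so this is a transition.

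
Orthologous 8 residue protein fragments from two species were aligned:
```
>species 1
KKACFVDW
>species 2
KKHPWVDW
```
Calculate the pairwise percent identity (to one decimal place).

3 positions differ (3, 4, 5), so 5 of 8 match: 5/8 = 62.5%.

62.5%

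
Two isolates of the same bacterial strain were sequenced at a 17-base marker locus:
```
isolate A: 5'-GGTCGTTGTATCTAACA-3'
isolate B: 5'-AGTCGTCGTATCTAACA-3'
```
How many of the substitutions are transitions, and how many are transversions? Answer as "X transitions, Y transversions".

Mismatches (1-based):
base 1: G→A (purine→purine, transition)
base 7: T→C (pyrimidine→pyrimidine, transition)

2 transitions, 0 transversions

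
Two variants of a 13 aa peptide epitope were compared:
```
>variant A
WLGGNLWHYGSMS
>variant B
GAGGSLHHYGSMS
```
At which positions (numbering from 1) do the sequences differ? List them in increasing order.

1, 2, 5, 7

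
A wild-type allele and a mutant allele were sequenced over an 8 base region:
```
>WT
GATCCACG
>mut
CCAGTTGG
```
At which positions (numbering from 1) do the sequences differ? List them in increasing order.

1, 2, 3, 4, 5, 6, 7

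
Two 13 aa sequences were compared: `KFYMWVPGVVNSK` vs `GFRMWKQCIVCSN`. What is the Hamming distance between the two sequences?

8

The sequences differ at positions 1, 3, 6, 7, 8, 9, 11, 13 (1-based) — 8 in total.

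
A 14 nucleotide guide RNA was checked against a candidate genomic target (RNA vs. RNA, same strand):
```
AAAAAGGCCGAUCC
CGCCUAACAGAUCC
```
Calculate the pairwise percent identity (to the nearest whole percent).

43%

Mismatches at positions 1, 2, 3, 4, 5, 6, 7, 9 (1-based): 8 of 14.
Identical positions: 6/14 = 42.86% → 43%.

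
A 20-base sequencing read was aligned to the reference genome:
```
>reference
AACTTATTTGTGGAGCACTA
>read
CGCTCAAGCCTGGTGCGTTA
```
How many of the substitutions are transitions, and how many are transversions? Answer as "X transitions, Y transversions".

Mismatches (1-based):
site 1: A→C (purine→pyrimidine, transversion)
site 2: A→G (purine→purine, transition)
site 5: T→C (pyrimidine→pyrimidine, transition)
site 7: T→A (pyrimidine→purine, transversion)
site 8: T→G (pyrimidine→purine, transversion)
site 9: T→C (pyrimidine→pyrimidine, transition)
site 10: G→C (purine→pyrimidine, transversion)
site 14: A→T (purine→pyrimidine, transversion)
site 17: A→G (purine→purine, transition)
site 18: C→T (pyrimidine→pyrimidine, transition)

5 transitions, 5 transversions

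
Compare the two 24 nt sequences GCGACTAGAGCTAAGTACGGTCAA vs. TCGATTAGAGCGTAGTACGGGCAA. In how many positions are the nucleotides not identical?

The sequences differ at positions 1, 5, 12, 13, 21 (1-based) — 5 in total.

5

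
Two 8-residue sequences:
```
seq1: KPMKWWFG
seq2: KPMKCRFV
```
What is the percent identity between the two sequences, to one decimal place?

62.5%

Mismatches at positions 5, 6, 8 (1-based): 3 of 8.
Identical positions: 5/8 = 62.5% → 62.5%.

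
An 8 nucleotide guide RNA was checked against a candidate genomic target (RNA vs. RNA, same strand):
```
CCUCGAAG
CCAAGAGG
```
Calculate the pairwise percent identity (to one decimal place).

Mismatches at positions 3, 4, 7 (1-based): 3 of 8.
Identical positions: 5/8 = 62.5% → 62.5%.

62.5%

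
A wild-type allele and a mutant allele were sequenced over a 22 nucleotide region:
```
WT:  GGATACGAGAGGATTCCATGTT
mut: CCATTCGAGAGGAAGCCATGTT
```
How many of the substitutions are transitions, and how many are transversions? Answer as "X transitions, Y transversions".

Transitions (purine↔purine or pyrimidine↔pyrimidine): none.
Transversions (purine↔pyrimidine): 1 G→C, 2 G→C, 5 A→T, 14 T→A, 15 T→G.

0 transitions, 5 transversions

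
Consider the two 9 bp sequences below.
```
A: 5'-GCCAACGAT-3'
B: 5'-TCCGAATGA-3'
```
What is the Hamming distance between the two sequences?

Comparing position by position, 6 positions differ: 1 (G/T), 4 (A/G), 6 (C/A), 7 (G/T), 8 (A/G), 9 (T/A).

6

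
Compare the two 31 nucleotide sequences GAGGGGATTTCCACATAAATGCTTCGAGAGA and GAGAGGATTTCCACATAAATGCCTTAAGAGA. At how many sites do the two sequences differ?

4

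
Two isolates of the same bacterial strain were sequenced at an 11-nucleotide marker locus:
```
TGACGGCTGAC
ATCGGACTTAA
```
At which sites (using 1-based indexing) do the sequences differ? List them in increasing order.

Scanning 1-based: 1: T/A; 2: G/T; 3: A/C; 4: C/G; 6: G/A; 9: G/T; 11: C/A.

1, 2, 3, 4, 6, 9, 11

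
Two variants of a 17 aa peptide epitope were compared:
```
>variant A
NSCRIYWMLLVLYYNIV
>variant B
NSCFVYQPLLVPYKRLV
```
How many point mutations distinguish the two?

8

Comparing position by position, 8 positions differ: 4 (R/F), 5 (I/V), 7 (W/Q), 8 (M/P), 12 (L/P), 14 (Y/K), 15 (N/R), 16 (I/L).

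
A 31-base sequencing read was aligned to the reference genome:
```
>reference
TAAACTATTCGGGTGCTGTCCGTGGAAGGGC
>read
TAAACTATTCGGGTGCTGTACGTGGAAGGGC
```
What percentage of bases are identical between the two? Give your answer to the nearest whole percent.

Mismatch at position 20 (1-based): 1 of 31.
Identical positions: 30/31 = 96.77% → 97%.

97%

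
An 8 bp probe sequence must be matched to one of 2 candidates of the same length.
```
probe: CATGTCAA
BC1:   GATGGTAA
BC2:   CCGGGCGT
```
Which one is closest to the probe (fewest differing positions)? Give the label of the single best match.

BC1

BC1 differs at 3 positions; BC2 differs at 5 positions. The closest is BC1.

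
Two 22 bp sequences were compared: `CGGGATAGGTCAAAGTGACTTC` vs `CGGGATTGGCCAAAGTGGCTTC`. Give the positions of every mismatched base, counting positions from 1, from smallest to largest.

Scanning 1-based: 7: A/T; 10: T/C; 18: A/G.

7, 10, 18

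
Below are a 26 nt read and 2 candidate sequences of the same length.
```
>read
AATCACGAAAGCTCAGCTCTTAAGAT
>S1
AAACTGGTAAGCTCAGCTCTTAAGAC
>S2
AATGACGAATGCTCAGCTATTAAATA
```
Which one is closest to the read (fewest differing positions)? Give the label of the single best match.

S1

Hamming distances to read — S1: 5; S2: 6.
Smallest is S1 with 5 mismatches.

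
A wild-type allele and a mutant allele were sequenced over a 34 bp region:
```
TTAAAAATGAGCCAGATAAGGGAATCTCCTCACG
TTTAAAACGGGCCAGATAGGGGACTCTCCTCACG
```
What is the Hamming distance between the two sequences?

Mismatches (1-based): position 3: A→T; position 8: T→C; position 10: A→G; position 19: A→G; position 24: A→C.

5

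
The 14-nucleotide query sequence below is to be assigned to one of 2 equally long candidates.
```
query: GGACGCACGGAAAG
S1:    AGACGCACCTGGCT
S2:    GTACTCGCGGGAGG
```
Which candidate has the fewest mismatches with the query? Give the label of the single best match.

Hamming distances to query — S1: 7; S2: 5.
Smallest is S2 with 5 mismatches.

S2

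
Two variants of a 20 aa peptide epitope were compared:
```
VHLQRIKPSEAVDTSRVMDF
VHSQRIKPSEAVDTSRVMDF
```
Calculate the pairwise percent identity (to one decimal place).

1 position differs (3), so 19 of 20 match: 19/20 = 95%.

95.0%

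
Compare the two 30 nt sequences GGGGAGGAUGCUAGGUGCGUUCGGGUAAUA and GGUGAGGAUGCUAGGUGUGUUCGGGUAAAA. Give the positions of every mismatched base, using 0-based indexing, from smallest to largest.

2, 17, 28

Scanning 0-based: 2: G/U; 17: C/U; 28: U/A.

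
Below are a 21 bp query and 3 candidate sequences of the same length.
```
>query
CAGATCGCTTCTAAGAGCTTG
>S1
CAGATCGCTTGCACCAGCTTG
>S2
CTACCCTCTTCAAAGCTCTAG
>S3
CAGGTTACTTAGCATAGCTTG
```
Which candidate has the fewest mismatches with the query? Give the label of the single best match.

S1 differs at 4 sites; S2 differs at 9 sites; S3 differs at 7 sites. The closest is S1.

S1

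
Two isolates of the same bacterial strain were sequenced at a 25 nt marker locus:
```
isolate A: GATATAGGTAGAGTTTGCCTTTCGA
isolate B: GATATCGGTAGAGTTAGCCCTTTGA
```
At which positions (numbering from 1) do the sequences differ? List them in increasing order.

Differences at position 6 (A→C), position 16 (T→A), position 20 (T→C), position 23 (C→T).

6, 16, 20, 23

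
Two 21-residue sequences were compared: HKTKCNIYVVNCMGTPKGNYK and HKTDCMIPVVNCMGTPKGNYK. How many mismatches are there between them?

Comparing position by position, 3 positions differ: 4 (K/D), 6 (N/M), 8 (Y/P).

3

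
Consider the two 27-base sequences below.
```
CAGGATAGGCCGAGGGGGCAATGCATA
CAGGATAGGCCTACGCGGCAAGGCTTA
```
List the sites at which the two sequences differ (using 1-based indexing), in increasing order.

Scanning 1-based: 12: G/T; 14: G/C; 16: G/C; 22: T/G; 25: A/T.

12, 14, 16, 22, 25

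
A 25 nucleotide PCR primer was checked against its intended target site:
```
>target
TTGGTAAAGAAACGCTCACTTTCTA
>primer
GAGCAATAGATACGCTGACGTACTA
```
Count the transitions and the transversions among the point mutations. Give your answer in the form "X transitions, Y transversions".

0 transitions, 9 transversions

Mismatches (1-based):
site 1: T→G (pyrimidine→purine, transversion)
site 2: T→A (pyrimidine→purine, transversion)
site 4: G→C (purine→pyrimidine, transversion)
site 5: T→A (pyrimidine→purine, transversion)
site 7: A→T (purine→pyrimidine, transversion)
site 11: A→T (purine→pyrimidine, transversion)
site 17: C→G (pyrimidine→purine, transversion)
site 20: T→G (pyrimidine→purine, transversion)
site 22: T→A (pyrimidine→purine, transversion)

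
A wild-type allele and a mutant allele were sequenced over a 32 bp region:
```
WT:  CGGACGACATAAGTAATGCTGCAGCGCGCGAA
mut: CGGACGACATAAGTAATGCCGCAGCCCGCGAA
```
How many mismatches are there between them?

2

The sequences differ at bases 20, 26 (1-based) — 2 in total.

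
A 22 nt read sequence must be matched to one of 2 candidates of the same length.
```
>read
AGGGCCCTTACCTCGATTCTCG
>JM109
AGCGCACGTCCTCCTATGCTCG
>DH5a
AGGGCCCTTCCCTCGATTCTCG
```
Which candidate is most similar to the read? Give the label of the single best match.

DH5a

Hamming distances to read — JM109: 8; DH5a: 1.
Smallest is DH5a with 1 mismatch.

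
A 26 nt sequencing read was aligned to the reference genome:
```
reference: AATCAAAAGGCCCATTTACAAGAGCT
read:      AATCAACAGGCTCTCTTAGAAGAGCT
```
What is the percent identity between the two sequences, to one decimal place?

5 positions differ (7, 12, 14, 15, 19), so 21 of 26 match: 21/26 = 80.77%.

80.8%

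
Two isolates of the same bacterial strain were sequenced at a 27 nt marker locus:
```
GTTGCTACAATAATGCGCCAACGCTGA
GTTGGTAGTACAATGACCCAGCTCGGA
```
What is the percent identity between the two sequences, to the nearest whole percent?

67%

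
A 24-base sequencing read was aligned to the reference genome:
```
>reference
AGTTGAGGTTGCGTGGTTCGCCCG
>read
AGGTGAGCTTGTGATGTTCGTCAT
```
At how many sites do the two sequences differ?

8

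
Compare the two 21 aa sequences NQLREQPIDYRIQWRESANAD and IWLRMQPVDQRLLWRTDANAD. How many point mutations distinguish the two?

The sequences differ at residues 1, 2, 5, 8, 10, 12, 13, 16, 17 (1-based) — 9 in total.

9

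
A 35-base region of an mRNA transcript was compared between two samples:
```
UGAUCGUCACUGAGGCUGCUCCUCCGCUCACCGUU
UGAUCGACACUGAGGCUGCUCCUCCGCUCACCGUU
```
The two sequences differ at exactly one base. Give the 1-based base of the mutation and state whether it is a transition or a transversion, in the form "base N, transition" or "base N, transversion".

Base 7 changes U→A. U is a pyrimidine and A is a purine, so this is a transversion.

base 7, transversion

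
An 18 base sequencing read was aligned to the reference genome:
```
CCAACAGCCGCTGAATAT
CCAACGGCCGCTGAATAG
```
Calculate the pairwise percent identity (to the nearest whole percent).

2 positions differ (6, 18), so 16 of 18 match: 16/18 = 88.89%.

89%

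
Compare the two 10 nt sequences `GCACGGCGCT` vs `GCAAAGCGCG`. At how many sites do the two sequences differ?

Mismatches (1-based): site 4: C→A; site 5: G→A; site 10: T→G.

3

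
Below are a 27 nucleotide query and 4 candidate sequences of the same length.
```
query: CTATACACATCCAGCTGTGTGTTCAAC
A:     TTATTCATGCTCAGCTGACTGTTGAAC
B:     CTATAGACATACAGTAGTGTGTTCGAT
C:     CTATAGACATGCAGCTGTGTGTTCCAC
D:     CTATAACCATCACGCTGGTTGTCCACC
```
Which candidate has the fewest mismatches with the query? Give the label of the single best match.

A differs at 9 positions; B differs at 6 positions; C differs at 3 positions; D differs at 8 positions. The closest is C.

C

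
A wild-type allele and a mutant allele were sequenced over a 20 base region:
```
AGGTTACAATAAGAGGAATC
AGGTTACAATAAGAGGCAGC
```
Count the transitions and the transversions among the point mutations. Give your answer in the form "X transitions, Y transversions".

Transitions (purine↔purine or pyrimidine↔pyrimidine): none.
Transversions (purine↔pyrimidine): 17 A→C, 19 T→G.

0 transitions, 2 transversions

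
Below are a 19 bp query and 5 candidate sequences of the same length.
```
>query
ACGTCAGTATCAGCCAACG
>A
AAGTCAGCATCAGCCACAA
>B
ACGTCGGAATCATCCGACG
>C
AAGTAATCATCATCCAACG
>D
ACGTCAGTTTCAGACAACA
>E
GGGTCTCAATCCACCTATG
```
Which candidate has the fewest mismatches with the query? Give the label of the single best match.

A differs at 5 sites; B differs at 4 sites; C differs at 5 sites; D differs at 3 sites; E differs at 9 sites. The closest is D.

D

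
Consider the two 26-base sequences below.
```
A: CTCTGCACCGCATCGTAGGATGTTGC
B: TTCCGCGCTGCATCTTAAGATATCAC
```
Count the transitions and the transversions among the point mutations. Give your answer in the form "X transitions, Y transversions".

8 transitions, 1 transversion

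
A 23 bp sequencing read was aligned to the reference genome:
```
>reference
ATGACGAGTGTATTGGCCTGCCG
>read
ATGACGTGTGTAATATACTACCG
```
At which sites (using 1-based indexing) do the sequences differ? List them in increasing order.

7, 13, 15, 16, 17, 20

Scanning 1-based: 7: A/T; 13: T/A; 15: G/A; 16: G/T; 17: C/A; 20: G/A.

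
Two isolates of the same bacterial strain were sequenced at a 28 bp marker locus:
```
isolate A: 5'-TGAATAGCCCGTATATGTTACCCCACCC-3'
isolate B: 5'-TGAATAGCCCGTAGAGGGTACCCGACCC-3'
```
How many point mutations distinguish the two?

Mismatches (1-based): base 14: T→G; base 16: T→G; base 18: T→G; base 24: C→G.

4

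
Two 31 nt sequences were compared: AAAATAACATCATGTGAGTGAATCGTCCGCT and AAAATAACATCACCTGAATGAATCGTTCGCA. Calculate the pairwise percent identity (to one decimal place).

83.9%

Mismatches at positions 13, 14, 18, 27, 31 (1-based): 5 of 31.
Identical positions: 26/31 = 83.87% → 83.9%.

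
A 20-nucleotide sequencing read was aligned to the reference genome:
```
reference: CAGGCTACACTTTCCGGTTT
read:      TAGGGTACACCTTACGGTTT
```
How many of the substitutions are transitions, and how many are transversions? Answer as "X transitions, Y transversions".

Transitions (purine↔purine or pyrimidine↔pyrimidine): 1 C→T, 11 T→C.
Transversions (purine↔pyrimidine): 5 C→G, 14 C→A.

2 transitions, 2 transversions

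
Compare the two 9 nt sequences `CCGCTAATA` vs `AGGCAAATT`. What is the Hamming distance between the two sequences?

The sequences differ at sites 1, 2, 5, 9 (1-based) — 4 in total.

4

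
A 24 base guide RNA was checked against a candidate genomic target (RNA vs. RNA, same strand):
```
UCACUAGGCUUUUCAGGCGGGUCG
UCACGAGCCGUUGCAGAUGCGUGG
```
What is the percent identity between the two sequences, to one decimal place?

66.7%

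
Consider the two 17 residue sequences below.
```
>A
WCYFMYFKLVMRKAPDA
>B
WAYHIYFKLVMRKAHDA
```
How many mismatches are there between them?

4

Comparing position by position, 4 residues differ: 2 (C/A), 4 (F/H), 5 (M/I), 15 (P/H).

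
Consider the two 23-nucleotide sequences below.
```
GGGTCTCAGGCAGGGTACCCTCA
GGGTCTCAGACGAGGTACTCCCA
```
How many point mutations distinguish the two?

Comparing position by position, 5 sites differ: 10 (G/A), 12 (A/G), 13 (G/A), 19 (C/T), 21 (T/C).

5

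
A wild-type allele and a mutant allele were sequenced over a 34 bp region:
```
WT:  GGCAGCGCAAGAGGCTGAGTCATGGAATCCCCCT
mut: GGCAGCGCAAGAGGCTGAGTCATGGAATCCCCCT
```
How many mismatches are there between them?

0

The two sequences are identical at every position.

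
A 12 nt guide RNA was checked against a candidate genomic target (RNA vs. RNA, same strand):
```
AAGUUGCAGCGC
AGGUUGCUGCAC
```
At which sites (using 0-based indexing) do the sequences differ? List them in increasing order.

Scanning 0-based: 1: A/G; 7: A/U; 10: G/A.

1, 7, 10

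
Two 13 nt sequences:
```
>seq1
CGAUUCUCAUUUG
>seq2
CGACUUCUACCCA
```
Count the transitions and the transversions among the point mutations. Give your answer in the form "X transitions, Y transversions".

Transitions (purine↔purine or pyrimidine↔pyrimidine): 4 U→C, 6 C→U, 7 U→C, 8 C→U, 10 U→C, 11 U→C, 12 U→C, 13 G→A.
Transversions (purine↔pyrimidine): none.

8 transitions, 0 transversions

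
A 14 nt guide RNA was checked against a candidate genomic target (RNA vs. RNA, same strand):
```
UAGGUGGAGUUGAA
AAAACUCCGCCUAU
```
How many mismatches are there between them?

11

Comparing position by position, 11 sites differ: 1 (U/A), 3 (G/A), 4 (G/A), 5 (U/C), 6 (G/U), 7 (G/C), 8 (A/C), 10 (U/C), 11 (U/C), 12 (G/U), 14 (A/U).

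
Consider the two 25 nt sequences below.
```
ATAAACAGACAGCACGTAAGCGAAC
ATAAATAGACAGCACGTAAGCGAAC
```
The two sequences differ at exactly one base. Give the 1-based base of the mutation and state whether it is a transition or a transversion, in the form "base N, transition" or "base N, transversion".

Base 6 changes C→T. C is a pyrimidine and T is a pyrimidine, so this is a transition.

base 6, transition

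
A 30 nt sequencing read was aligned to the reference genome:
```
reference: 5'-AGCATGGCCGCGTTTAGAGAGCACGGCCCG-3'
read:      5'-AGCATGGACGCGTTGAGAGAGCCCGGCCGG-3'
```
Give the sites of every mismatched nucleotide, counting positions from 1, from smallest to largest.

8, 15, 23, 29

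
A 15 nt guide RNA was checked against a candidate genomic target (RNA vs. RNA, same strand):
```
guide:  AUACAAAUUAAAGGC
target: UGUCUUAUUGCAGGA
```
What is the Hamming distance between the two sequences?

8

Comparing position by position, 8 bases differ: 1 (A/U), 2 (U/G), 3 (A/U), 5 (A/U), 6 (A/U), 10 (A/G), 11 (A/C), 15 (C/A).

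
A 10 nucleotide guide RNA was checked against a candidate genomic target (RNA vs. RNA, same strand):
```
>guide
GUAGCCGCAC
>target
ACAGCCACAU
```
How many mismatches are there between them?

4

The sequences differ at bases 1, 2, 7, 10 (1-based) — 4 in total.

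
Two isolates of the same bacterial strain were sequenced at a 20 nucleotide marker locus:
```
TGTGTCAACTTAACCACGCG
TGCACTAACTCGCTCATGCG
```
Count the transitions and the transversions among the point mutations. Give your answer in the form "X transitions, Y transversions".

Mismatches (1-based):
site 3: T→C (pyrimidine→pyrimidine, transition)
site 4: G→A (purine→purine, transition)
site 5: T→C (pyrimidine→pyrimidine, transition)
site 6: C→T (pyrimidine→pyrimidine, transition)
site 11: T→C (pyrimidine→pyrimidine, transition)
site 12: A→G (purine→purine, transition)
site 13: A→C (purine→pyrimidine, transversion)
site 14: C→T (pyrimidine→pyrimidine, transition)
site 17: C→T (pyrimidine→pyrimidine, transition)

8 transitions, 1 transversion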